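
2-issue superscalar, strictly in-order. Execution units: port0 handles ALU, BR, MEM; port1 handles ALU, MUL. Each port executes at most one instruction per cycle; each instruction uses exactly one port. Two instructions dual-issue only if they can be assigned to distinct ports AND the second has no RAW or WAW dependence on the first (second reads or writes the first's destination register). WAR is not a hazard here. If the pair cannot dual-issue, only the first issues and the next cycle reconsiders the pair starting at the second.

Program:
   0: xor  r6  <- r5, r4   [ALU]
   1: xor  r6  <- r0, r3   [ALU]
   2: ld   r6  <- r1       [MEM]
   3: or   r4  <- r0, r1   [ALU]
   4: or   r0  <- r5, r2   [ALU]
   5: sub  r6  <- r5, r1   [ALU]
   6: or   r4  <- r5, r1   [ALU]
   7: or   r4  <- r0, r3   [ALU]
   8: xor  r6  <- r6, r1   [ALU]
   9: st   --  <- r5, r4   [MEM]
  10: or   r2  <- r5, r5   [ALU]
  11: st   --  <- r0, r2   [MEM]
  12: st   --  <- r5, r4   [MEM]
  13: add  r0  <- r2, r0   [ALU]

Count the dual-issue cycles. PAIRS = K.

PAIRS = 5

[0] i0  xor.ALU  -- WAW r6
[1] i1  xor.ALU  -- WAW r6
[2] i2+i3  ld.MEM+or.ALU  -- pair
[3] i4+i5  or.ALU+sub.ALU  -- pair
[4] i6  or.ALU  -- WAW r4
[5] i7+i8  or.ALU+xor.ALU  -- pair
[6] i9+i10  st.MEM+or.ALU  -- pair
[7] i11  st.MEM  -- no-port MEM/MEM
[8] i12+i13  st.MEM+add.ALU  -- pair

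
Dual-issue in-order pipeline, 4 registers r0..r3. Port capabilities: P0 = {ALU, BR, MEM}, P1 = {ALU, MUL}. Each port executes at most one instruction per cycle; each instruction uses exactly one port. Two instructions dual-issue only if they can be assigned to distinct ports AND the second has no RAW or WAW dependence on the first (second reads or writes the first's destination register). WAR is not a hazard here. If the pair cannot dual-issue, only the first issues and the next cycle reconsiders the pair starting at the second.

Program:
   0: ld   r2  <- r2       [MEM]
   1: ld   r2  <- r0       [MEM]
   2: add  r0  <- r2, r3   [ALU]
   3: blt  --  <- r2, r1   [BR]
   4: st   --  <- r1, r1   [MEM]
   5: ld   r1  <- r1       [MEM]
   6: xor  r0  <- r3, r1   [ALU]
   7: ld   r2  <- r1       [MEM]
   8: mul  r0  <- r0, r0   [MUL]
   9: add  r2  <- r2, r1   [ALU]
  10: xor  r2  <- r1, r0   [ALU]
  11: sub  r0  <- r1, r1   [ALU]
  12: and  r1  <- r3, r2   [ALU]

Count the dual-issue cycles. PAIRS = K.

#0 head=0: ld i0 no-port MEM/MEM
#1 head=1: ld i1 RAW r2
#2 head=2: add+blt i2,i3 2-wide
#3 head=4: st i4 no-port MEM/MEM
#4 head=5: ld i5 RAW r1
#5 head=6: xor+ld i6,i7 2-wide
#6 head=8: mul+add i8,i9 2-wide
#7 head=10: xor+sub i10,i11 2-wide
#8 head=12: and i12 tail

PAIRS = 4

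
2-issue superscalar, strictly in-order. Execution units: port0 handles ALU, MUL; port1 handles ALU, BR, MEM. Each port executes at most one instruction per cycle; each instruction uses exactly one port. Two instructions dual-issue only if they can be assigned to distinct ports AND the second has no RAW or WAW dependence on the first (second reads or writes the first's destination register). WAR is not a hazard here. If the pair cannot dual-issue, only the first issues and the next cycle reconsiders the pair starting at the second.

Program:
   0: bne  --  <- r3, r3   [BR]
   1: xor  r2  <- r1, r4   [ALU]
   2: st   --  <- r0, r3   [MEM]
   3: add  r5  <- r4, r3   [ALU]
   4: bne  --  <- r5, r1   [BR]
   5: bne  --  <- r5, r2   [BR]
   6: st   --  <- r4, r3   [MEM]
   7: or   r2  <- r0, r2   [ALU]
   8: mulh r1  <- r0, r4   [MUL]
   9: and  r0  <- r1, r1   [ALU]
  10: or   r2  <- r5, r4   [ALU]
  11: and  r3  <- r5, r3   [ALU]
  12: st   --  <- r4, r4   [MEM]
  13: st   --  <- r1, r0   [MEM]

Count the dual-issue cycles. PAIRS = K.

PAIRS = 5

  cy0 -> i0+i1 (bne;xor) pair
  cy1 -> i2+i3 (st;add) pair
  cy2 -> i4 (bne) no-port BR/BR
  cy3 -> i5 (bne) no-port BR/MEM
  cy4 -> i6+i7 (st;or) pair
  cy5 -> i8 (mulh) RAW r1
  cy6 -> i9+i10 (and;or) pair
  cy7 -> i11+i12 (and;st) pair
  cy8 -> i13 (st) tail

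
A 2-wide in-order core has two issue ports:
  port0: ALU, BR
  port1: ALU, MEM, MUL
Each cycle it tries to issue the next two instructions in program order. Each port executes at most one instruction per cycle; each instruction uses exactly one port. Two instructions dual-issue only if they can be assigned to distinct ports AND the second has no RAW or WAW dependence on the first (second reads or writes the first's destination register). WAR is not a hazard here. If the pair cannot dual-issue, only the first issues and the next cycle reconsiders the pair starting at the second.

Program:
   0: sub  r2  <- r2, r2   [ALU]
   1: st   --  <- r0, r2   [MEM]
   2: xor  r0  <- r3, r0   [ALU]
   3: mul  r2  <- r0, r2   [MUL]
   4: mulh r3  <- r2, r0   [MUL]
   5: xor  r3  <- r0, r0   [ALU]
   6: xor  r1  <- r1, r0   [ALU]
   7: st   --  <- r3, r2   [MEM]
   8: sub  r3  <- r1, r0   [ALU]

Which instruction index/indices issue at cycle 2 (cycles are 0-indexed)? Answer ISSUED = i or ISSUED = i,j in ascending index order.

ISSUED = 3

0. sub @i0  | RAW r2
1. st+xor @i1&i2  | 2-wide
2. mul @i3  | no-port MUL/MUL
3. mulh @i4  | WAW r3
4. xor+xor @i5&i6  | 2-wide
5. st+sub @i7&i8  | 2-wide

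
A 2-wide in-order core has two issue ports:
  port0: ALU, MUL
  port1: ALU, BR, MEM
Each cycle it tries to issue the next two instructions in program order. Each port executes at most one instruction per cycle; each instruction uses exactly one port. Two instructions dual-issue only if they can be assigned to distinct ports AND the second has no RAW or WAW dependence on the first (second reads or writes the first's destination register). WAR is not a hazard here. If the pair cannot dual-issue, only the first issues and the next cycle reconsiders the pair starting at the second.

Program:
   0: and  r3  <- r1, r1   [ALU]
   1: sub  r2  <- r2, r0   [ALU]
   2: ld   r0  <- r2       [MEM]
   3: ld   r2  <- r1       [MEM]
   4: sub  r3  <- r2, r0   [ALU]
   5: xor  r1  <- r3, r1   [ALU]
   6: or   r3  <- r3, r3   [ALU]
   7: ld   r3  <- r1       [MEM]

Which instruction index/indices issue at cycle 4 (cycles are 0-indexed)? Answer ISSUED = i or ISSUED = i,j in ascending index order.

0. and.ALU sub.ALU @i0,i1  | pair
1. ld.MEM @i2  | no-port MEM/MEM
2. ld.MEM @i3  | RAW r2
3. sub.ALU @i4  | RAW r3
4. xor.ALU or.ALU @i5,i6  | pair
5. ld.MEM @i7  | tail

ISSUED = 5,6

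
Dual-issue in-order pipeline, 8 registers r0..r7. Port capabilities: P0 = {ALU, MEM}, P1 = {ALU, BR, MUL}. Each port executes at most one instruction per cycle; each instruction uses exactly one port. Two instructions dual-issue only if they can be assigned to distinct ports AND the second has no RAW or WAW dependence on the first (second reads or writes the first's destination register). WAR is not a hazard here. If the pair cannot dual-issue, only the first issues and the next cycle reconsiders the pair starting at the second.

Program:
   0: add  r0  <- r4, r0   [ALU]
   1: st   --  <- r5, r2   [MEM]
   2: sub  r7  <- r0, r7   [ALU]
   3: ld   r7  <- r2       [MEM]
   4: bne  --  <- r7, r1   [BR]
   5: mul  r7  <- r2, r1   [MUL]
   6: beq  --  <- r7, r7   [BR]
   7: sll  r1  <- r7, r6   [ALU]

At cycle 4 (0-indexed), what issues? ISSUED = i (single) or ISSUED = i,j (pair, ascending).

ISSUED = 5

c0: i0&i1 add.ALU st.MEM  dual
c1: i2 sub.ALU  WAW r7
c2: i3 ld.MEM  RAW r7
c3: i4 bne.BR  no-port BR/MUL
c4: i5 mul.MUL  no-port MUL/BR
c5: i6&i7 beq.BR sll.ALU  dual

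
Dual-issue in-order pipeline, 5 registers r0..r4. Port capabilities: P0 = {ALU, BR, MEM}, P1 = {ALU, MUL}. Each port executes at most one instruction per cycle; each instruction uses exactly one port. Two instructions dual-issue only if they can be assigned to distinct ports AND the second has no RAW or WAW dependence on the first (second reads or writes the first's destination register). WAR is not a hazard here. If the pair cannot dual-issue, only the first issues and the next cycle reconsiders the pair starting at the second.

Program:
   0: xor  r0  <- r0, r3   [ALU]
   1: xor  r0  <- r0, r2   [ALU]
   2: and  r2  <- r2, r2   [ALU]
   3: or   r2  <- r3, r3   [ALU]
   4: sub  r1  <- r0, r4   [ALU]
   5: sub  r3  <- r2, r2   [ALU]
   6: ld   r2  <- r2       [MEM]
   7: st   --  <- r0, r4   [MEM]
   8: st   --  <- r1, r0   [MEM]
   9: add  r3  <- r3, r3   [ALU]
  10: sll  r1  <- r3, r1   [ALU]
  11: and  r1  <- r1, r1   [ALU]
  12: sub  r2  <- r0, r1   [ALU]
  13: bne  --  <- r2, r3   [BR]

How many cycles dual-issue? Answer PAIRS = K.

PAIRS = 4

[0] i0  xor  -- RAW+WAW r0
[1] i1+i2  xor/and  -- 2-wide
[2] i3+i4  or/sub  -- 2-wide
[3] i5+i6  sub/ld  -- 2-wide
[4] i7  st  -- no-port MEM/MEM
[5] i8+i9  st/add  -- 2-wide
[6] i10  sll  -- RAW+WAW r1
[7] i11  and  -- RAW r1
[8] i12  sub  -- RAW r2
[9] i13  bne  -- tail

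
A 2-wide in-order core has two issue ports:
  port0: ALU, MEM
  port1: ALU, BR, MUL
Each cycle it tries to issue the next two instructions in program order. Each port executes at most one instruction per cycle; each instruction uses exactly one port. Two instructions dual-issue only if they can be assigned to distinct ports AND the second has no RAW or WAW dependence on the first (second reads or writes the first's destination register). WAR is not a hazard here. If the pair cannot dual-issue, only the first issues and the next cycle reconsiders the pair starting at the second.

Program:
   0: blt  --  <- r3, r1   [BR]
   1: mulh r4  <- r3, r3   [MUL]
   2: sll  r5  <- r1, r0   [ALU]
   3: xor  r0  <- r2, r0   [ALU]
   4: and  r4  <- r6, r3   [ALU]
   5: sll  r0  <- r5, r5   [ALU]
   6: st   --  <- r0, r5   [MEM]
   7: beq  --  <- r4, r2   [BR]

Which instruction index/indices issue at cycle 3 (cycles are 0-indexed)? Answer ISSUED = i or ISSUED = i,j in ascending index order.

  cy0 -> i0 (blt) no-port BR/MUL
  cy1 -> i1+i2 (mulh/sll) pair
  cy2 -> i3+i4 (xor/and) pair
  cy3 -> i5 (sll) RAW r0
  cy4 -> i6+i7 (st/beq) pair

ISSUED = 5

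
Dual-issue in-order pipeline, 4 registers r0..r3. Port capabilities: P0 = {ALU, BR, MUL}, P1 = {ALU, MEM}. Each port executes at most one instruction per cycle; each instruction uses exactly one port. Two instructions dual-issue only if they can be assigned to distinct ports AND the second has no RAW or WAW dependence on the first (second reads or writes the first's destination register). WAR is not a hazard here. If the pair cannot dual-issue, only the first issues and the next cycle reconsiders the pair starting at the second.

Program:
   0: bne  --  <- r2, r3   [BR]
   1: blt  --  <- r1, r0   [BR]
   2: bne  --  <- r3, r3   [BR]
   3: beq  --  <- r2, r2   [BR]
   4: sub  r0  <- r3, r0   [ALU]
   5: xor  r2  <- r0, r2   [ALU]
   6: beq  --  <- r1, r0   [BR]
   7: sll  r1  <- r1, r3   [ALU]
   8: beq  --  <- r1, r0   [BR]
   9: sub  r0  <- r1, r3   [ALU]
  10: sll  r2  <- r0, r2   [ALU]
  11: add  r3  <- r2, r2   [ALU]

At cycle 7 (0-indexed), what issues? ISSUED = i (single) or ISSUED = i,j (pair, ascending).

#0 head=0: bne.BR i0 no-port BR/BR
#1 head=1: blt.BR i1 no-port BR/BR
#2 head=2: bne.BR i2 no-port BR/BR
#3 head=3: beq.BR/sub.ALU i3/i4 dual
#4 head=5: xor.ALU/beq.BR i5/i6 dual
#5 head=7: sll.ALU i7 RAW r1
#6 head=8: beq.BR/sub.ALU i8/i9 dual
#7 head=10: sll.ALU i10 RAW r2
#8 head=11: add.ALU i11 tail

ISSUED = 10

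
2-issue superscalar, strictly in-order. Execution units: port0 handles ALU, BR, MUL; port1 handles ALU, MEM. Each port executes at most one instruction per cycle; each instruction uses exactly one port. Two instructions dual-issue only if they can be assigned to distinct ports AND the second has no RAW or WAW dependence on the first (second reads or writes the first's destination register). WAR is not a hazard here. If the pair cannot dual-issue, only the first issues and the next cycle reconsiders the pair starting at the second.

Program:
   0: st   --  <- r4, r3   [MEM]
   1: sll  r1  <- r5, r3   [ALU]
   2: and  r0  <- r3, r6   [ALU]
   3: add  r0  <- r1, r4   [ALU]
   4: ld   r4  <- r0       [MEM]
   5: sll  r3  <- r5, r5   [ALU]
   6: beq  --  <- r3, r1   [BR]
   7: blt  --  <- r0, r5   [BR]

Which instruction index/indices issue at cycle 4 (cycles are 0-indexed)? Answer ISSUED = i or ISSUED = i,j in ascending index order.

ISSUED = 6

0. st;sll @i0+i1  | 2-wide
1. and @i2  | WAW r0
2. add @i3  | RAW r0
3. ld;sll @i4+i5  | 2-wide
4. beq @i6  | no-port BR/BR
5. blt @i7  | tail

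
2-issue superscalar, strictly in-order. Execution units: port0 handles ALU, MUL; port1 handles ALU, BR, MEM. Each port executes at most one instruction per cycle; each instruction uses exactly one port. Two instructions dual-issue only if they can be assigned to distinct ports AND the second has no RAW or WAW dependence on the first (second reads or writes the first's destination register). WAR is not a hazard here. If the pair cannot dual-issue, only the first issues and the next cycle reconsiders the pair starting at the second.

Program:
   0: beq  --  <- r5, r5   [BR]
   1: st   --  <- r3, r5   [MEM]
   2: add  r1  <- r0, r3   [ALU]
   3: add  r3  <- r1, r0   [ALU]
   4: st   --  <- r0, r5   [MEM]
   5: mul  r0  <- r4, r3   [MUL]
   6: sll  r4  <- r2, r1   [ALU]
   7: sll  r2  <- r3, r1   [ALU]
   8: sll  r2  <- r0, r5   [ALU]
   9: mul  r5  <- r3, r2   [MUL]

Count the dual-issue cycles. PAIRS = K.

PAIRS = 3

  cy0 -> i0 (beq) no-port BR/MEM
  cy1 -> i1,i2 (st add) pair
  cy2 -> i3,i4 (add st) pair
  cy3 -> i5,i6 (mul sll) pair
  cy4 -> i7 (sll) WAW r2
  cy5 -> i8 (sll) RAW r2
  cy6 -> i9 (mul) tail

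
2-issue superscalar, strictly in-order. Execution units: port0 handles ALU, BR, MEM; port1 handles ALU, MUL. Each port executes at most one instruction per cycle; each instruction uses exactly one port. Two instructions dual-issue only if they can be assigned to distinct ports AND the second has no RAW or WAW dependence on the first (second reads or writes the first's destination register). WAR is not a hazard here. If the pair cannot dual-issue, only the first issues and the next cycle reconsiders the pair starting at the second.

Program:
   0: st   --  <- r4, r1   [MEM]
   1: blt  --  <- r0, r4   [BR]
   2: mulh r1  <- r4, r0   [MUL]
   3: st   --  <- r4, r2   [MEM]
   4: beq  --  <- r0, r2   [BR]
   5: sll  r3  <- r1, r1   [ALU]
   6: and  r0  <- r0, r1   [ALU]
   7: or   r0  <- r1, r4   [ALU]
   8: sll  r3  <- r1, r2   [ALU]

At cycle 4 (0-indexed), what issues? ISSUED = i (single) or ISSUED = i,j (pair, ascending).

ISSUED = 6

  cy0 -> i0 (st.MEM) no-port MEM/BR
  cy1 -> i1/i2 (blt.BR/mulh.MUL) dual
  cy2 -> i3 (st.MEM) no-port MEM/BR
  cy3 -> i4/i5 (beq.BR/sll.ALU) dual
  cy4 -> i6 (and.ALU) WAW r0
  cy5 -> i7/i8 (or.ALU/sll.ALU) dual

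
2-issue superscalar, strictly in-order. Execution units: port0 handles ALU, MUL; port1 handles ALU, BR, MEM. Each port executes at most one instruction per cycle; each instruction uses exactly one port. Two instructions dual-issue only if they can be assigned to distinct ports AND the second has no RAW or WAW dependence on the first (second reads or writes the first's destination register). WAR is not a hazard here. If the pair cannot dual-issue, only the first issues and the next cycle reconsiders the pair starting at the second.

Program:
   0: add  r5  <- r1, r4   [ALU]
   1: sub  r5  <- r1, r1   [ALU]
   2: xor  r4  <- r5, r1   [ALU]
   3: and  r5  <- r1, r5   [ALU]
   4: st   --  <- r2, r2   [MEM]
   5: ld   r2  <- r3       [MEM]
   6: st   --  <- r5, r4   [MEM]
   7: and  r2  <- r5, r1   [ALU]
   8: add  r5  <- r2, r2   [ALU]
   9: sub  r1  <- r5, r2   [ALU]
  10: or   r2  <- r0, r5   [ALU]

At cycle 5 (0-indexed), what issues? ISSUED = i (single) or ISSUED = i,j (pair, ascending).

c0: i0 add.ALU  WAW r5
c1: i1 sub.ALU  RAW r5
c2: i2/i3 xor.ALU/and.ALU  2-wide
c3: i4 st.MEM  no-port MEM/MEM
c4: i5 ld.MEM  no-port MEM/MEM
c5: i6/i7 st.MEM/and.ALU  2-wide
c6: i8 add.ALU  RAW r5
c7: i9/i10 sub.ALU/or.ALU  2-wide

ISSUED = 6,7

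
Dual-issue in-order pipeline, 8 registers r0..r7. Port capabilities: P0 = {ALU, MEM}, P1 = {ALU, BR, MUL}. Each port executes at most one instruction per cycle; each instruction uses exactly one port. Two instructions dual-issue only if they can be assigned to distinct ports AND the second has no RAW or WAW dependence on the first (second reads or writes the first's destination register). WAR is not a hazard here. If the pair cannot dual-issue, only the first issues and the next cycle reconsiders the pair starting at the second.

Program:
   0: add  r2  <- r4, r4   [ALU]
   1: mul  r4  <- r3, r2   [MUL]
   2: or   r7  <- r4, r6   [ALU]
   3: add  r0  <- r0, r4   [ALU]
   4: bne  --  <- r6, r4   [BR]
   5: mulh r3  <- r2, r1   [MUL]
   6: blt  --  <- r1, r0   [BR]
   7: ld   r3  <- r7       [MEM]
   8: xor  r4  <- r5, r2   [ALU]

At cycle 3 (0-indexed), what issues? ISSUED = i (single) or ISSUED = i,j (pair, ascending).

c0: i0 add  RAW r2
c1: i1 mul  RAW r4
c2: i2&i3 or/add  pair
c3: i4 bne  no-port BR/MUL
c4: i5 mulh  no-port MUL/BR
c5: i6&i7 blt/ld  pair
c6: i8 xor  tail

ISSUED = 4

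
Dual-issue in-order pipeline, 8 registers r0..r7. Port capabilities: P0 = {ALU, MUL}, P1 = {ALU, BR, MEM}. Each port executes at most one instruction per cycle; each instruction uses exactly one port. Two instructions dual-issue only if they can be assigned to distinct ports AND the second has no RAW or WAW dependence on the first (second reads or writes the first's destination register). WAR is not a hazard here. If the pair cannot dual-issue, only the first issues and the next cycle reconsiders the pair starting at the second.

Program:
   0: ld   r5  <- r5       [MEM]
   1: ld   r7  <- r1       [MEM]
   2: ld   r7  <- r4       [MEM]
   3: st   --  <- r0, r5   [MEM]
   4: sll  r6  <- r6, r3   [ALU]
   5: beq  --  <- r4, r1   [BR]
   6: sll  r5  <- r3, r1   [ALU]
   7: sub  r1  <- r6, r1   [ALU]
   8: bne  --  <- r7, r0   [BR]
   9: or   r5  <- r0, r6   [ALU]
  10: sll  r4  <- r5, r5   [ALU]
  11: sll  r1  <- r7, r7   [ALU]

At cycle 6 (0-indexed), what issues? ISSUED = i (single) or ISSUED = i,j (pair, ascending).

0. ld.MEM @i0  | no-port MEM/MEM
1. ld.MEM @i1  | no-port MEM/MEM
2. ld.MEM @i2  | no-port MEM/MEM
3. st.MEM sll.ALU @i3/i4  | 2-wide
4. beq.BR sll.ALU @i5/i6  | 2-wide
5. sub.ALU bne.BR @i7/i8  | 2-wide
6. or.ALU @i9  | RAW r5
7. sll.ALU sll.ALU @i10/i11  | 2-wide

ISSUED = 9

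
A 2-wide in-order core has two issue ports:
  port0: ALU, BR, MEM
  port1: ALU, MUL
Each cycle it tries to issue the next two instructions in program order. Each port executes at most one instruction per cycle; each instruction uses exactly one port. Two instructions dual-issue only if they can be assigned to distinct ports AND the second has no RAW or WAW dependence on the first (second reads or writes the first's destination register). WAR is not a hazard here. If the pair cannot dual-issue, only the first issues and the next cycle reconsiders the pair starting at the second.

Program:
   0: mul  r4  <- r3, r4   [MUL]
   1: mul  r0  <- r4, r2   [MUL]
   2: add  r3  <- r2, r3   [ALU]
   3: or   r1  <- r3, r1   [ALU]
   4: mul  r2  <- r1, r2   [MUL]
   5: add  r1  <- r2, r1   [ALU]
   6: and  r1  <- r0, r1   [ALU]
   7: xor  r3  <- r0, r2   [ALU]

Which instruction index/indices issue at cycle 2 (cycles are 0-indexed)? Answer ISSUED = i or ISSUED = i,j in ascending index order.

[0] i0  mul  -- no-port MUL/MUL
[1] i1/i2  mul add  -- pair
[2] i3  or  -- RAW r1
[3] i4  mul  -- RAW r2
[4] i5  add  -- RAW+WAW r1
[5] i6/i7  and xor  -- pair

ISSUED = 3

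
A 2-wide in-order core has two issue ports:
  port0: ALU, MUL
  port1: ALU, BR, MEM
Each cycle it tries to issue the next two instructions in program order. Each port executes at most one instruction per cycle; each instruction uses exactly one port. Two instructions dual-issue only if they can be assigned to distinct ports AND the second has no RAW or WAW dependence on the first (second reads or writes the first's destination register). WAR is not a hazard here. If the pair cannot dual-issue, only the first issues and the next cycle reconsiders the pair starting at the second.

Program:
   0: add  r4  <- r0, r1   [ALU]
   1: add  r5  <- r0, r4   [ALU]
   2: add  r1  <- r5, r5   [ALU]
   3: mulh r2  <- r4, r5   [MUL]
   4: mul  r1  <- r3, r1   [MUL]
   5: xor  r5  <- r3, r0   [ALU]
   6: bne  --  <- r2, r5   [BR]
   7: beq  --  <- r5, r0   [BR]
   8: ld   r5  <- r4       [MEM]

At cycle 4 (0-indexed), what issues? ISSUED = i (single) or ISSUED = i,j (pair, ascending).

ISSUED = 6

[0] i0  add  -- RAW r4
[1] i1  add  -- RAW r5
[2] i2/i3  add+mulh  -- dual
[3] i4/i5  mul+xor  -- dual
[4] i6  bne  -- no-port BR/BR
[5] i7  beq  -- no-port BR/MEM
[6] i8  ld  -- tail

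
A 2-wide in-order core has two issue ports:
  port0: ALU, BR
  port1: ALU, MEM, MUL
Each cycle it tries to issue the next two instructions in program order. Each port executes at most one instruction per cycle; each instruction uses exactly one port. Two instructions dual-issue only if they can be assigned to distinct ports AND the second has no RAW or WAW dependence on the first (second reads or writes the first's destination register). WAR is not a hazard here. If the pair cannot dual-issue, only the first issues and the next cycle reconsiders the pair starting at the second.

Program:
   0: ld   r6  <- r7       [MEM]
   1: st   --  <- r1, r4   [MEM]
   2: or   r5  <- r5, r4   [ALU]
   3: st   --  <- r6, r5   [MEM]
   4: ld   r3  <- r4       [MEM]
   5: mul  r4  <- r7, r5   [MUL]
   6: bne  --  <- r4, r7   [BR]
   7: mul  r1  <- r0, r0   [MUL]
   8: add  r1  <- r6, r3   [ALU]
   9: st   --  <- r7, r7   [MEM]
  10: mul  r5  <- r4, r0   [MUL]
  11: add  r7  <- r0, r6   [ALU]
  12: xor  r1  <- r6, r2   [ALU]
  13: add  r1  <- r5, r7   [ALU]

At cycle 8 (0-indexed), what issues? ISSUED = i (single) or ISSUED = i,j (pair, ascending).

[0] i0  ld  -- no-port MEM/MEM
[1] i1&i2  st+or  -- pair
[2] i3  st  -- no-port MEM/MEM
[3] i4  ld  -- no-port MEM/MUL
[4] i5  mul  -- RAW r4
[5] i6&i7  bne+mul  -- pair
[6] i8&i9  add+st  -- pair
[7] i10&i11  mul+add  -- pair
[8] i12  xor  -- WAW r1
[9] i13  add  -- tail

ISSUED = 12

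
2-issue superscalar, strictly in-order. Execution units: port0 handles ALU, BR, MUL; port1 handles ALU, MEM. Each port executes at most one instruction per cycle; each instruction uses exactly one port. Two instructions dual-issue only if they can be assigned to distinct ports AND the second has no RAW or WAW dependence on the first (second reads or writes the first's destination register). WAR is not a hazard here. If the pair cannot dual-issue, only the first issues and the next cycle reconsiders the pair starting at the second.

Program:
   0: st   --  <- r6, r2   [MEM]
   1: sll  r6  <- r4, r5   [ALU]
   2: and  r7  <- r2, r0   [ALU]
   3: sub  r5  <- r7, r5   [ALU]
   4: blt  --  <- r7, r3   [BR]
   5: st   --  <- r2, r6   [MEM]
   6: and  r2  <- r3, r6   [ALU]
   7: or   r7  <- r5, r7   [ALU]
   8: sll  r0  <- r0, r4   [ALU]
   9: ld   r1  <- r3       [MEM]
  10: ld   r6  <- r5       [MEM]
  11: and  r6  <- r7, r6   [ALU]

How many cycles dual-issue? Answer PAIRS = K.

[0] i0+i1  st.MEM;sll.ALU  -- pair
[1] i2  and.ALU  -- RAW r7
[2] i3+i4  sub.ALU;blt.BR  -- pair
[3] i5+i6  st.MEM;and.ALU  -- pair
[4] i7+i8  or.ALU;sll.ALU  -- pair
[5] i9  ld.MEM  -- no-port MEM/MEM
[6] i10  ld.MEM  -- RAW+WAW r6
[7] i11  and.ALU  -- tail

PAIRS = 4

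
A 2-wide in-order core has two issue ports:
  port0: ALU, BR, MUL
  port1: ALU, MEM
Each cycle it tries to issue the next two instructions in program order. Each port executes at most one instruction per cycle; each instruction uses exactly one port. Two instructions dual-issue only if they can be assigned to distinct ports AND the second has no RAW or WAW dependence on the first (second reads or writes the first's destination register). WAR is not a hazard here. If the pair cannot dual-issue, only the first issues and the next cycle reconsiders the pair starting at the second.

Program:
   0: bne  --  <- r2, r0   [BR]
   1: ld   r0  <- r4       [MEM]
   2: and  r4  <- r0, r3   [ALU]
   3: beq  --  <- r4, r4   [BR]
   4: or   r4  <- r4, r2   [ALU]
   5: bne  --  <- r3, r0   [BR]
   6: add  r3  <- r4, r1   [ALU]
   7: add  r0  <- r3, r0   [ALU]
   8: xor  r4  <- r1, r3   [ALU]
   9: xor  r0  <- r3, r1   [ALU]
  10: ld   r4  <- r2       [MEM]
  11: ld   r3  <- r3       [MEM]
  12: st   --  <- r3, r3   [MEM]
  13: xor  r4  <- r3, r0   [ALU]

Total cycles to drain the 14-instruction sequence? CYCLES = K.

t=0 i0&i1:bne.BR ld.MEM ; pair
t=1 i2:and.ALU ; RAW r4
t=2 i3&i4:beq.BR or.ALU ; pair
t=3 i5&i6:bne.BR add.ALU ; pair
t=4 i7&i8:add.ALU xor.ALU ; pair
t=5 i9&i10:xor.ALU ld.MEM ; pair
t=6 i11:ld.MEM ; no-port MEM/MEM
t=7 i12&i13:st.MEM xor.ALU ; pair

CYCLES = 8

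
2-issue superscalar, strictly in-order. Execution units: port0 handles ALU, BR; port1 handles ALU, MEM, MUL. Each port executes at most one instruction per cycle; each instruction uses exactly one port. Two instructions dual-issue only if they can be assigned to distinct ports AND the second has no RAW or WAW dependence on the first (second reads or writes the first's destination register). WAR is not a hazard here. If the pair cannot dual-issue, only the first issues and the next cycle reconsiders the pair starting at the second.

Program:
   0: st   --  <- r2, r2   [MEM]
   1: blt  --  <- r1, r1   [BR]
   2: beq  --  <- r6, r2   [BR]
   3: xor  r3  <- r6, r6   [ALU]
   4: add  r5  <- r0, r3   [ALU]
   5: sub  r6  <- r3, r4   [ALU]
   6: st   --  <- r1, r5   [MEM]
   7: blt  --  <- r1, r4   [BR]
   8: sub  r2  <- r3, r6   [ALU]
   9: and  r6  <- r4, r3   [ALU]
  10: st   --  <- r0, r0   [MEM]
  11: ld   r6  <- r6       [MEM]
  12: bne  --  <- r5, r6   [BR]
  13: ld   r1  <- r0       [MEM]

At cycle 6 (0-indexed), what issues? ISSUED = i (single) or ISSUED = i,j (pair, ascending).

  cy0 -> i0&i1 (st+blt) 2-wide
  cy1 -> i2&i3 (beq+xor) 2-wide
  cy2 -> i4&i5 (add+sub) 2-wide
  cy3 -> i6&i7 (st+blt) 2-wide
  cy4 -> i8&i9 (sub+and) 2-wide
  cy5 -> i10 (st) no-port MEM/MEM
  cy6 -> i11 (ld) RAW r6
  cy7 -> i12&i13 (bne+ld) 2-wide

ISSUED = 11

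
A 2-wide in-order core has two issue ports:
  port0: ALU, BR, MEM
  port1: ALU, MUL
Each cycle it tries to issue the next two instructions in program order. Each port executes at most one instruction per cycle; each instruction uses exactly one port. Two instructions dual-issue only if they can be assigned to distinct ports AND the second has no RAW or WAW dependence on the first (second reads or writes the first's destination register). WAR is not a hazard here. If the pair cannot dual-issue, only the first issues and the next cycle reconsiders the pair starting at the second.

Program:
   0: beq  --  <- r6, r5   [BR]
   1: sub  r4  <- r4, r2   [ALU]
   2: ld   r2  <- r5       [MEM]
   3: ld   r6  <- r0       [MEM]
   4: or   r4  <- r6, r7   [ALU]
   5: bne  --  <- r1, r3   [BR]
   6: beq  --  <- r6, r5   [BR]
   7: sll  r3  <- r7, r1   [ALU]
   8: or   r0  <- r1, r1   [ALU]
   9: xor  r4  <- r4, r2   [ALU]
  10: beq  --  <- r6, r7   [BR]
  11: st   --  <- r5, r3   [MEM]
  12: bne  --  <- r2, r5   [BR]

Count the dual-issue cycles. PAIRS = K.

PAIRS = 4

#0 head=0: beq+sub i0&i1 2-wide
#1 head=2: ld i2 no-port MEM/MEM
#2 head=3: ld i3 RAW r6
#3 head=4: or+bne i4&i5 2-wide
#4 head=6: beq+sll i6&i7 2-wide
#5 head=8: or+xor i8&i9 2-wide
#6 head=10: beq i10 no-port BR/MEM
#7 head=11: st i11 no-port MEM/BR
#8 head=12: bne i12 tail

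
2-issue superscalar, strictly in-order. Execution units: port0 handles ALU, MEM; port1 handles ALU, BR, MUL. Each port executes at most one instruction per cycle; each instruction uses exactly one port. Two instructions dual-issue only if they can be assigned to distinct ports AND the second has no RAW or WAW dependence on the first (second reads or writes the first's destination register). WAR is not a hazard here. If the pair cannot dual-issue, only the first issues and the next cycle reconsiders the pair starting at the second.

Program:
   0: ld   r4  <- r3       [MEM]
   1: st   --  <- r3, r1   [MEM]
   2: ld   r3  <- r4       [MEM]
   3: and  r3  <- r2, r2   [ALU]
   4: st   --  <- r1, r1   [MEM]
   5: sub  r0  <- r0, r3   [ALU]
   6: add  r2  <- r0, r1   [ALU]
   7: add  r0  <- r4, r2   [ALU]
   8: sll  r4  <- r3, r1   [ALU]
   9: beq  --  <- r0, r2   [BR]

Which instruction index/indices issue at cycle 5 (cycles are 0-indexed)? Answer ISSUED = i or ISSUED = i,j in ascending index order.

ISSUED = 6

[0] i0  ld  -- no-port MEM/MEM
[1] i1  st  -- no-port MEM/MEM
[2] i2  ld  -- WAW r3
[3] i3/i4  and st  -- dual
[4] i5  sub  -- RAW r0
[5] i6  add  -- RAW r2
[6] i7/i8  add sll  -- dual
[7] i9  beq  -- tail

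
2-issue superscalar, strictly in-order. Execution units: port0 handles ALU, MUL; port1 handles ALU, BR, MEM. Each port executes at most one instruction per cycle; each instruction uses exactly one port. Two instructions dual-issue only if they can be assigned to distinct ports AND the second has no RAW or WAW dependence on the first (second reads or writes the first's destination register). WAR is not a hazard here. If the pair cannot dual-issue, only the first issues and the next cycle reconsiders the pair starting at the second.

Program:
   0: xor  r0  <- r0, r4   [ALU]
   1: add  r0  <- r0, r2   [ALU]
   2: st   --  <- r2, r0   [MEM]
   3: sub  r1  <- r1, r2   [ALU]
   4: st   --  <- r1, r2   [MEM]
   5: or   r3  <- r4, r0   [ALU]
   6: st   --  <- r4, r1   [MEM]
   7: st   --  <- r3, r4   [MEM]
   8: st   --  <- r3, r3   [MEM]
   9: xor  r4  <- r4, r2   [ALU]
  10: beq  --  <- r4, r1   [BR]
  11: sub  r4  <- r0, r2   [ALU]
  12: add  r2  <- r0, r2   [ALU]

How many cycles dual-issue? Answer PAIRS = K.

0. xor.ALU @i0  | RAW+WAW r0
1. add.ALU @i1  | RAW r0
2. st.MEM;sub.ALU @i2+i3  | 2-wide
3. st.MEM;or.ALU @i4+i5  | 2-wide
4. st.MEM @i6  | no-port MEM/MEM
5. st.MEM @i7  | no-port MEM/MEM
6. st.MEM;xor.ALU @i8+i9  | 2-wide
7. beq.BR;sub.ALU @i10+i11  | 2-wide
8. add.ALU @i12  | tail

PAIRS = 4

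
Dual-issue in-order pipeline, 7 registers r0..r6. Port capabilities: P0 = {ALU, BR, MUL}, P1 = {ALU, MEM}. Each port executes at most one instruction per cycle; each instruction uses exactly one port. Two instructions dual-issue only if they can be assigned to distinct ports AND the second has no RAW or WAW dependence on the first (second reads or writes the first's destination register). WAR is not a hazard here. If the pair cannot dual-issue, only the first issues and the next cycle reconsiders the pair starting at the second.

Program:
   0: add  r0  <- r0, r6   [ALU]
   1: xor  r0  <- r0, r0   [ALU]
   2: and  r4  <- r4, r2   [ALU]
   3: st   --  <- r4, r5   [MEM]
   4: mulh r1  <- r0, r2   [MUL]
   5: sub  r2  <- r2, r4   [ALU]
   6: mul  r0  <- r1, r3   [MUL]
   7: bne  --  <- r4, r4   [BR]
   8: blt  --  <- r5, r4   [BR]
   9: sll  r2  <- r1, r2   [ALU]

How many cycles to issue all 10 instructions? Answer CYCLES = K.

0. add @i0  | RAW+WAW r0
1. xor and @i1/i2  | pair
2. st mulh @i3/i4  | pair
3. sub mul @i5/i6  | pair
4. bne @i7  | no-port BR/BR
5. blt sll @i8/i9  | pair

CYCLES = 6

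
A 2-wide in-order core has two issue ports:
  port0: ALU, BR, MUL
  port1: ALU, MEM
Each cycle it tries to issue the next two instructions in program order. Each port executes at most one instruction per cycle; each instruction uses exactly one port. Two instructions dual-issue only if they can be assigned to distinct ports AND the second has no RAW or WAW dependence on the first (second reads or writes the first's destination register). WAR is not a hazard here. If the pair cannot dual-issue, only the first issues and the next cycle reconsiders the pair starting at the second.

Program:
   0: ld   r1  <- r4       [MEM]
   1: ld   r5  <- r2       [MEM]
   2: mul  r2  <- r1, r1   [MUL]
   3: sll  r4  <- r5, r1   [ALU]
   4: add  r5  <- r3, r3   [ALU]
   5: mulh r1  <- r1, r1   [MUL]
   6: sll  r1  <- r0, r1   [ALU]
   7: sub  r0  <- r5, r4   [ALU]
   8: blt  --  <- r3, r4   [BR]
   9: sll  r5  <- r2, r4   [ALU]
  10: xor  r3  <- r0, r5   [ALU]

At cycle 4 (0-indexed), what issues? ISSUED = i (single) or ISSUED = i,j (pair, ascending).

0. ld @i0  | no-port MEM/MEM
1. ld+mul @i1/i2  | pair
2. sll+add @i3/i4  | pair
3. mulh @i5  | RAW+WAW r1
4. sll+sub @i6/i7  | pair
5. blt+sll @i8/i9  | pair
6. xor @i10  | tail

ISSUED = 6,7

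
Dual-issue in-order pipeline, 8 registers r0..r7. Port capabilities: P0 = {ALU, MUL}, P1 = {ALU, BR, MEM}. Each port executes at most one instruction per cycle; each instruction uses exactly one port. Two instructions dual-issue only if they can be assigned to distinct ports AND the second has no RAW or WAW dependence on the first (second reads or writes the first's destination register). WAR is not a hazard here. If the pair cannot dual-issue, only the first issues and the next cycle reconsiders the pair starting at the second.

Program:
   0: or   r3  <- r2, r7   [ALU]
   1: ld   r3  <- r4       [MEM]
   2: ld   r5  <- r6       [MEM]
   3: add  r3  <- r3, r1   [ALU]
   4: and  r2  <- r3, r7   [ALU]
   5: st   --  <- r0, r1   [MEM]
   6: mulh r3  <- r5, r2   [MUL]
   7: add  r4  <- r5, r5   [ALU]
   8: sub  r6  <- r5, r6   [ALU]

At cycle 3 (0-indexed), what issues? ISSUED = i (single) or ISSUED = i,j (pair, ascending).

  cy0 -> i0 (or) WAW r3
  cy1 -> i1 (ld) no-port MEM/MEM
  cy2 -> i2+i3 (ld/add) pair
  cy3 -> i4+i5 (and/st) pair
  cy4 -> i6+i7 (mulh/add) pair
  cy5 -> i8 (sub) tail

ISSUED = 4,5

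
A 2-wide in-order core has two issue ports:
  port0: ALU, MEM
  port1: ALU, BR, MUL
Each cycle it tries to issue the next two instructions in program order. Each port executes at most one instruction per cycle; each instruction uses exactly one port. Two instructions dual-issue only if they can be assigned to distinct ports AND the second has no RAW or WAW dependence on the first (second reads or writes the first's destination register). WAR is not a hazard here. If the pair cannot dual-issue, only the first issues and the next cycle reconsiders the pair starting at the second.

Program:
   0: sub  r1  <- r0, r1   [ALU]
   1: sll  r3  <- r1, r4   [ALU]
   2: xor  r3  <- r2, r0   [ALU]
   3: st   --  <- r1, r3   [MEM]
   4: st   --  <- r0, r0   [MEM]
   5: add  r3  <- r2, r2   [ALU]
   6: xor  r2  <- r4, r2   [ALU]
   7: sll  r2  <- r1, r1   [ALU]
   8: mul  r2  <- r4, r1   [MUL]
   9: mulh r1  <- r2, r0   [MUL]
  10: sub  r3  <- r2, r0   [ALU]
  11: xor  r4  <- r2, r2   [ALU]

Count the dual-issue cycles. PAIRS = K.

PAIRS = 2

  cy0 -> i0 (sub) RAW r1
  cy1 -> i1 (sll) WAW r3
  cy2 -> i2 (xor) RAW r3
  cy3 -> i3 (st) no-port MEM/MEM
  cy4 -> i4,i5 (st add) 2-wide
  cy5 -> i6 (xor) WAW r2
  cy6 -> i7 (sll) WAW r2
  cy7 -> i8 (mul) no-port MUL/MUL
  cy8 -> i9,i10 (mulh sub) 2-wide
  cy9 -> i11 (xor) tail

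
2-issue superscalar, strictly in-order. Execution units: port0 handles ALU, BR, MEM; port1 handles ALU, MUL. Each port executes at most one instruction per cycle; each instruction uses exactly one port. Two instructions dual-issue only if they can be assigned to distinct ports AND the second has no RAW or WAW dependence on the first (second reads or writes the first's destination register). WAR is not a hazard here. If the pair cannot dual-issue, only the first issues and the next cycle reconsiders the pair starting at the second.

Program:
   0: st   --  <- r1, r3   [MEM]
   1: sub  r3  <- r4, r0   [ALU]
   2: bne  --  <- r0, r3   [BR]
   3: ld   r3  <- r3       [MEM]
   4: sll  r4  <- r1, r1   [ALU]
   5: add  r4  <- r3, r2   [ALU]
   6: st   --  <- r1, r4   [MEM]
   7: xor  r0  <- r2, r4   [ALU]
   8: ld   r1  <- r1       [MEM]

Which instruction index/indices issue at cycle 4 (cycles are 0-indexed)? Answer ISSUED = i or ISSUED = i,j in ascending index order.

ISSUED = 6,7

c0: i0,i1 st sub  pair
c1: i2 bne  no-port BR/MEM
c2: i3,i4 ld sll  pair
c3: i5 add  RAW r4
c4: i6,i7 st xor  pair
c5: i8 ld  tail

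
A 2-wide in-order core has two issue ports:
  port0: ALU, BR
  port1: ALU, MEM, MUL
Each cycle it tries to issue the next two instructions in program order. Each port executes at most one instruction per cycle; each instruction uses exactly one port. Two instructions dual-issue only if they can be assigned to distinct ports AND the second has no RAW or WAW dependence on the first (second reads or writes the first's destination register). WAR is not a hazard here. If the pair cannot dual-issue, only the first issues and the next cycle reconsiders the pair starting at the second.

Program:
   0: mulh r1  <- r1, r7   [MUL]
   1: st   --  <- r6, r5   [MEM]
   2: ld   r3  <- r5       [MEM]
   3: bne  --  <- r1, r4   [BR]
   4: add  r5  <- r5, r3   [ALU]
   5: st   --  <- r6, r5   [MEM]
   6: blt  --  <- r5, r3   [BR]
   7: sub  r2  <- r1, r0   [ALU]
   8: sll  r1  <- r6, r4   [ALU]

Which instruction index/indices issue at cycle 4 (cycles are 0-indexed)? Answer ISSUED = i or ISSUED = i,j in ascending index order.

0. mulh.MUL @i0  | no-port MUL/MEM
1. st.MEM @i1  | no-port MEM/MEM
2. ld.MEM;bne.BR @i2+i3  | 2-wide
3. add.ALU @i4  | RAW r5
4. st.MEM;blt.BR @i5+i6  | 2-wide
5. sub.ALU;sll.ALU @i7+i8  | 2-wide

ISSUED = 5,6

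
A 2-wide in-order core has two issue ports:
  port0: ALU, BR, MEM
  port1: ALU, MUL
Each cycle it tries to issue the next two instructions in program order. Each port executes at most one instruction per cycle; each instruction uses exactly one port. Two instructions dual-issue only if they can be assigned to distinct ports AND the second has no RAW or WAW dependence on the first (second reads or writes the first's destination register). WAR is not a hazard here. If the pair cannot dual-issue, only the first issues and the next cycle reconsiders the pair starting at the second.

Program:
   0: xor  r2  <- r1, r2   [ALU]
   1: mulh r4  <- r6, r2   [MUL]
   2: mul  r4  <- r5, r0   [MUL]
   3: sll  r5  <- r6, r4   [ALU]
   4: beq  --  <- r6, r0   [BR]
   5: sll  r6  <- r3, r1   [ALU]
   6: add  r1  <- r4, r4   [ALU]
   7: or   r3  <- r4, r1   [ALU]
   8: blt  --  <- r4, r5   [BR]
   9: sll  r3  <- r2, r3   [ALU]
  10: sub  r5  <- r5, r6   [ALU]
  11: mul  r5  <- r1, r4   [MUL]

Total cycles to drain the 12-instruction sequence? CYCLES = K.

0. xor @i0  | RAW r2
1. mulh @i1  | no-port MUL/MUL
2. mul @i2  | RAW r4
3. sll;beq @i3/i4  | 2-wide
4. sll;add @i5/i6  | 2-wide
5. or;blt @i7/i8  | 2-wide
6. sll;sub @i9/i10  | 2-wide
7. mul @i11  | tail

CYCLES = 8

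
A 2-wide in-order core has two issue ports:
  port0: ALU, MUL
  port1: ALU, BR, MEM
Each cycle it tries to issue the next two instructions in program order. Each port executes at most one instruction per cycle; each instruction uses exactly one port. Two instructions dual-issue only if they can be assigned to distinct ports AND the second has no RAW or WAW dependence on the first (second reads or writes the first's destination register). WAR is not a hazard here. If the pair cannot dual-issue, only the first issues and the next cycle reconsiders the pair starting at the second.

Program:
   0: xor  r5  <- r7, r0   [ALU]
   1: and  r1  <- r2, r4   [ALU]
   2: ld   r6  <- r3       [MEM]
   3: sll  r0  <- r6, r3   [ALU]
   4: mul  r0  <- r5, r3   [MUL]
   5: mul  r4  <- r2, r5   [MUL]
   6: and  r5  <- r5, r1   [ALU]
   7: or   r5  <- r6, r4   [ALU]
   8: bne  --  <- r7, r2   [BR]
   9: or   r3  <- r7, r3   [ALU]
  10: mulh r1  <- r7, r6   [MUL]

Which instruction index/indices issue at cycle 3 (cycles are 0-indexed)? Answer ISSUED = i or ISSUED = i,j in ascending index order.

ISSUED = 4

c0: i0/i1 xor.ALU/and.ALU  dual
c1: i2 ld.MEM  RAW r6
c2: i3 sll.ALU  WAW r0
c3: i4 mul.MUL  no-port MUL/MUL
c4: i5/i6 mul.MUL/and.ALU  dual
c5: i7/i8 or.ALU/bne.BR  dual
c6: i9/i10 or.ALU/mulh.MUL  dual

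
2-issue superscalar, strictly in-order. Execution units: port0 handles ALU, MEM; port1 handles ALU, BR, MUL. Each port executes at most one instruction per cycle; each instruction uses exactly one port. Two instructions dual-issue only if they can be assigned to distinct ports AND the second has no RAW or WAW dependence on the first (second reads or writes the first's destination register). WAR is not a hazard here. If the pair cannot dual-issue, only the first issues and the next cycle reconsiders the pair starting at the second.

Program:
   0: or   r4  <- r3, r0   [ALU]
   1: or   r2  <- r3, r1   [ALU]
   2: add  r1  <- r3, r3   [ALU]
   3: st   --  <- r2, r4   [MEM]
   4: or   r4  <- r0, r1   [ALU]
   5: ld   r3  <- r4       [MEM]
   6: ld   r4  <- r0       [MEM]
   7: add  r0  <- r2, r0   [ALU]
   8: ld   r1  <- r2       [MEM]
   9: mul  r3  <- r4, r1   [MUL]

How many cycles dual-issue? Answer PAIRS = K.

#0 head=0: or/or i0/i1 dual
#1 head=2: add/st i2/i3 dual
#2 head=4: or i4 RAW r4
#3 head=5: ld i5 no-port MEM/MEM
#4 head=6: ld/add i6/i7 dual
#5 head=8: ld i8 RAW r1
#6 head=9: mul i9 tail

PAIRS = 3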